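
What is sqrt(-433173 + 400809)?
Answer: 6*I*sqrt(899) ≈ 179.9*I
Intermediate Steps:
sqrt(-433173 + 400809) = sqrt(-32364) = 6*I*sqrt(899)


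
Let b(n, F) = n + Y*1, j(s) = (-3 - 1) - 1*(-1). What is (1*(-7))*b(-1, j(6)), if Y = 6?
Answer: -35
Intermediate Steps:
j(s) = -3 (j(s) = -4 + 1 = -3)
b(n, F) = 6 + n (b(n, F) = n + 6*1 = n + 6 = 6 + n)
(1*(-7))*b(-1, j(6)) = (1*(-7))*(6 - 1) = -7*5 = -35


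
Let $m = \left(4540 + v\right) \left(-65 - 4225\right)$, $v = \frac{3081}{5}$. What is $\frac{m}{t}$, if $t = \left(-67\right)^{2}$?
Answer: $- \frac{22120098}{4489} \approx -4927.6$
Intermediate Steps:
$v = \frac{3081}{5}$ ($v = 3081 \cdot \frac{1}{5} = \frac{3081}{5} \approx 616.2$)
$t = 4489$
$m = -22120098$ ($m = \left(4540 + \frac{3081}{5}\right) \left(-65 - 4225\right) = \frac{25781}{5} \left(-4290\right) = -22120098$)
$\frac{m}{t} = - \frac{22120098}{4489}$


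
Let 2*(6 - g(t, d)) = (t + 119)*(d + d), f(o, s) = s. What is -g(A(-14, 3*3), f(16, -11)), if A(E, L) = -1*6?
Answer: -1249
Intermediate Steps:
A(E, L) = -6
g(t, d) = 6 - d*(119 + t) (g(t, d) = 6 - (t + 119)*(d + d)/2 = 6 - (119 + t)*2*d/2 = 6 - d*(119 + t))
-g(A(-14, 3*3), f(16, -11)) = -(6 - 119*(-11) - 1*(-11)*(-6)) = -(6 + 1309 - 66) = -1*1249 = -1249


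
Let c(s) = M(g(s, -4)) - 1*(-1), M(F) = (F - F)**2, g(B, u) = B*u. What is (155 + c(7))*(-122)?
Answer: -19032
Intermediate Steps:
M(F) = 0 (M(F) = 0**2 = 0)
c(s) = 1 (c(s) = 0 - 1*(-1) = 0 + 1 = 1)
(155 + c(7))*(-122) = (155 + 1)*(-122) = 156*(-122) = -19032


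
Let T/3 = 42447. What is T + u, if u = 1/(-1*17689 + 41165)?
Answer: 2989457317/23476 ≈ 1.2734e+5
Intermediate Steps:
u = 1/23476 (u = 1/(-17689 + 41165) = 1/23476 ≈ 4.2597e-5)
T = 127341 (T = 3*42447 = 127341)
T + u = 127341 + 1/23476 = 2989457317/23476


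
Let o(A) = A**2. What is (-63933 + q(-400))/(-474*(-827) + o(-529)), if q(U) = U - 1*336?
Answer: -64669/671839 ≈ -0.096257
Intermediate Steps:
q(U) = -336 + U (q(U) = U - 336 = -336 + U)
(-63933 + q(-400))/(-474*(-827) + o(-529)) = (-63933 + (-336 - 400))/(-474*(-827) + (-529)**2) = (-63933 - 736)/(391998 + 279841) = -64669/671839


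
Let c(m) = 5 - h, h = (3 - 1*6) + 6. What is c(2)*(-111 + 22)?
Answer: -178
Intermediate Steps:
h = 3 (h = (3 - 6) + 6 = -3 + 6 = 3)
c(m) = 2 (c(m) = 5 - 1*3 = 5 - 3 = 2)
c(2)*(-111 + 22) = 2*(-111 + 22) = 2*(-89) = -178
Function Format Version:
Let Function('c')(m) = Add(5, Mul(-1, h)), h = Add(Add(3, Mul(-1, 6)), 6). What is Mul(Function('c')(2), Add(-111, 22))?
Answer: -178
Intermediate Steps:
h = 3 (h = Add(Add(3, -6), 6) = Add(-3, 6) = 3)
Function('c')(m) = 2 (Function('c')(m) = Add(5, Mul(-1, 3)) = Add(5, -3) = 2)
Mul(Function('c')(2), Add(-111, 22)) = Mul(2, Add(-111, 22)) = Mul(2, -89) = -178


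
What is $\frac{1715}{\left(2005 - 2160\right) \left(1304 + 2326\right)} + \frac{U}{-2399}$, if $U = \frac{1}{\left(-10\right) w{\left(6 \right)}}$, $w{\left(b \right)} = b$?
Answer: $- \frac{547321}{179972980} \approx -0.0030411$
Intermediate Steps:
$U = - \frac{1}{60}$ ($U = \frac{1}{\left(-10\right) 6} = \frac{1}{-60} = - \frac{1}{60} \approx -0.016667$)
$\frac{1715}{\left(2005 - 2160\right) \left(1304 + 2326\right)} + \frac{U}{-2399} = \frac{1715}{\left(2005 - 2160\right) \left(1304 + 2326\right)} - \frac{1}{60 \left(-2399\right)} = \frac{1715}{\left(-155\right) 3630} - - \frac{1}{143940} = \frac{1715}{-562650} + \frac{1}{143940} = 1715 \left(- \frac{1}{562650}\right) + \frac{1}{143940} = - \frac{343}{112530} + \frac{1}{143940} = - \frac{547321}{179972980}$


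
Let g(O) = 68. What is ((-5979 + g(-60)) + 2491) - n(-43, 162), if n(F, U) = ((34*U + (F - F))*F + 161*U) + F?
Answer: 207385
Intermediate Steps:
n(F, U) = F + 161*U + 34*F*U (n(F, U) = ((34*U + 0)*F + 161*U) + F = ((34*U)*F + 161*U) + F = (34*F*U + 161*U) + F = (161*U + 34*F*U) + F = F + 161*U + 34*F*U)
((-5979 + g(-60)) + 2491) - n(-43, 162) = ((-5979 + 68) + 2491) - (-43 + 161*162 + 34*(-43)*162) = (-5911 + 2491) - (-43 + 26082 - 236844) = -3420 - 1*(-210805) = -3420 + 210805 = 207385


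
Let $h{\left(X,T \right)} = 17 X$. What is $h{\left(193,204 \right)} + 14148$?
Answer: $17429$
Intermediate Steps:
$h{\left(193,204 \right)} + 14148 = 17 \cdot 193 + 14148 = 3281 + 14148 = 17429$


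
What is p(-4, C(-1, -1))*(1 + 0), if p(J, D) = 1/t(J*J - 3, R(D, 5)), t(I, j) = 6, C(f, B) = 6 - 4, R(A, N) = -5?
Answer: ⅙ ≈ 0.16667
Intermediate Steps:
C(f, B) = 2
p(J, D) = ⅙ (p(J, D) = 1/6 = ⅙)
p(-4, C(-1, -1))*(1 + 0) = (1 + 0)/6 = (⅙)*1 = ⅙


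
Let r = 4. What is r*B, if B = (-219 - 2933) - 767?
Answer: -15676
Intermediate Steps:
B = -3919 (B = -3152 - 767 = -3919)
r*B = 4*(-3919) = -15676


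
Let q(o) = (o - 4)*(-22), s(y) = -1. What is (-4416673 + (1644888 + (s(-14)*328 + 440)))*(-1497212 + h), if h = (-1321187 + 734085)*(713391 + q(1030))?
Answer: 1124142656967603750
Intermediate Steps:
q(o) = 88 - 22*o (q(o) = (-4 + o)*(-22) = 88 - 22*o)
h = -405581216538 (h = (-1321187 + 734085)*(713391 + (88 - 22*1030)) = -587102*(713391 + (88 - 22660)) = -587102*(713391 - 22572) = -587102*690819 = -405581216538)
(-4416673 + (1644888 + (s(-14)*328 + 440)))*(-1497212 + h) = (-4416673 + (1644888 + (-1*328 + 440)))*(-1497212 - 405581216538) = (-4416673 + (1644888 + (-328 + 440)))*(-405582713750) = (-4416673 + (1644888 + 112))*(-405582713750) = (-4416673 + 1645000)*(-405582713750) = -2771673*(-405582713750) = 1124142656967603750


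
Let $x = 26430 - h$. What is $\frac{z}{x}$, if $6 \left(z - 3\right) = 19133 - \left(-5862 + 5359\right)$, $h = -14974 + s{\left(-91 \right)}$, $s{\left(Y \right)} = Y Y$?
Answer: $\frac{9827}{99369} \approx 0.098894$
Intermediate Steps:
$s{\left(Y \right)} = Y^{2}$
$h = -6693$ ($h = -14974 + \left(-91\right)^{2} = -14974 + 8281 = -6693$)
$x = 33123$ ($x = 26430 - -6693 = 26430 + 6693 = 33123$)
$z = \frac{9827}{3}$ ($z = 3 + \frac{19133 - \left(-5862 + 5359\right)}{6} = 3 + \frac{19133 - -503}{6} = 3 + \frac{19133 + 503}{6} = 3 + \frac{1}{6} \cdot 19636 = 3 + \frac{9818}{3} = \frac{9827}{3} \approx 3275.7$)
$\frac{z}{x} = \frac{9827}{3 \cdot 33123} = \frac{9827}{3} \cdot \frac{1}{33123} = \frac{9827}{99369}$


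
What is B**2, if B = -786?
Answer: 617796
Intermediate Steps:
B**2 = (-786)**2 = 617796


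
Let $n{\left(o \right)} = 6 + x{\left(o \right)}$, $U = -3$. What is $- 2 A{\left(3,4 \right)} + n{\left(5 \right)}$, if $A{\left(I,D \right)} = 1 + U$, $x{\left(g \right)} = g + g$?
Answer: $20$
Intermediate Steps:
$x{\left(g \right)} = 2 g$
$n{\left(o \right)} = 6 + 2 o$
$A{\left(I,D \right)} = -2$ ($A{\left(I,D \right)} = 1 - 3 = -2$)
$- 2 A{\left(3,4 \right)} + n{\left(5 \right)} = \left(-2\right) \left(-2\right) + \left(6 + 2 \cdot 5\right) = 4 + \left(6 + 10\right) = 4 + 16 = 20$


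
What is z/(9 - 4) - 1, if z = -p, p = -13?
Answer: 8/5 ≈ 1.6000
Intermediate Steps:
z = 13 (z = -1*(-13) = 13)
z/(9 - 4) - 1 = 13/(9 - 4) - 1 = 13/5 - 1 = 8/5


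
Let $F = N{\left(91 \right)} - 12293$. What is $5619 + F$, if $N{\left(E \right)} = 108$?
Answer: $-6566$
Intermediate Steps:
$F = -12185$ ($F = 108 - 12293 = -12185$)
$5619 + F = 5619 - 12185 = -6566$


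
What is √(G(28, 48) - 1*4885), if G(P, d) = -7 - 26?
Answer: I*√4918 ≈ 70.128*I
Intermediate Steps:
G(P, d) = -33
√(G(28, 48) - 1*4885) = √(-33 - 1*4885) = √(-33 - 4885) = √(-4918) = I*√4918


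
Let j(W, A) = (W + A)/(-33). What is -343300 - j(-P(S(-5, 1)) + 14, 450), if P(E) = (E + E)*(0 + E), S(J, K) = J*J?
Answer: -3776562/11 ≈ -3.4332e+5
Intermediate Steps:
S(J, K) = J²
P(E) = 2*E² (P(E) = (2*E)*E = 2*E²)
j(W, A) = -A/33 - W/33 (j(W, A) = (A + W)*(-1/33) = -A/33 - W/33)
-343300 - j(-P(S(-5, 1)) + 14, 450) = -343300 - (-1/33*450 - (-2*((-5)²)² + 14)/33) = -343300 - (-150/11 - (-2*25² + 14)/33) = -343300 - (-150/11 - (-2*625 + 14)/33) = -343300 - (-150/11 - (-1*1250 + 14)/33) = -343300 - (-150/11 - (-1250 + 14)/33) = -343300 - (-150/11 - 1/33*(-1236)) = -343300 - (-150/11 + 412/11) = -343300 - 1*262/11 = -343300 - 262/11 = -3776562/11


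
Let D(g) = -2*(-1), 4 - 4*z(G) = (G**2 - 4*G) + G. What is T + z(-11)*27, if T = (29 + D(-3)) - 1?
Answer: -1965/2 ≈ -982.50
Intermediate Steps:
z(G) = 1 - G**2/4 + 3*G/4 (z(G) = 1 - ((G**2 - 4*G) + G)/4 = 1 - (G**2 - 3*G)/4 = 1 + (-G**2/4 + 3*G/4) = 1 - G**2/4 + 3*G/4)
D(g) = 2
T = 30 (T = (29 + 2) - 1 = 31 - 1 = 30)
T + z(-11)*27 = 30 + (1 - 1/4*(-11)**2 + (3/4)*(-11))*27 = 30 + (1 - 1/4*121 - 33/4)*27 = 30 + (1 - 121/4 - 33/4)*27 = 30 - 75/2*27 = 30 - 2025/2 = -1965/2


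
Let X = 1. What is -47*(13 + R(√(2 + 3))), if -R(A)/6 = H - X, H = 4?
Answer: 235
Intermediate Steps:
R(A) = -18 (R(A) = -6*(4 - 1*1) = -6*(4 - 1) = -6*3 = -18)
-47*(13 + R(√(2 + 3))) = -47*(13 - 18) = -47*(-5) = 235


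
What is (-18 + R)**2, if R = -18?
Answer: 1296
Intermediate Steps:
(-18 + R)**2 = (-18 - 18)**2 = (-36)**2 = 1296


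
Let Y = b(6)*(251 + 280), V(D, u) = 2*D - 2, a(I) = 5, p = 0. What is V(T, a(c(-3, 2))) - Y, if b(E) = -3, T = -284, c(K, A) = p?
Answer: 1023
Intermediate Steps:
c(K, A) = 0
V(D, u) = -2 + 2*D
Y = -1593 (Y = -3*(251 + 280) = -3*531 = -1593)
V(T, a(c(-3, 2))) - Y = (-2 + 2*(-284)) - 1*(-1593) = (-2 - 568) + 1593 = -570 + 1593 = 1023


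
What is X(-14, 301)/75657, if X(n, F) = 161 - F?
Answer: -140/75657 ≈ -0.0018505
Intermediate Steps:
X(-14, 301)/75657 = (161 - 1*301)/75657 = (161 - 301)*(1/75657) = -140*1/75657 = -140/75657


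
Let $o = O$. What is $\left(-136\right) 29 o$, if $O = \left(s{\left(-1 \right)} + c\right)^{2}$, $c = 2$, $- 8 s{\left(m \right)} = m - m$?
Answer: $-15776$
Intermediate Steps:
$s{\left(m \right)} = 0$ ($s{\left(m \right)} = - \frac{m - m}{8} = \left(- \frac{1}{8}\right) 0 = 0$)
$O = 4$ ($O = \left(0 + 2\right)^{2} = 2^{2} = 4$)
$o = 4$
$\left(-136\right) 29 o = \left(-136\right) 29 \cdot 4 = \left(-3944\right) 4 = -15776$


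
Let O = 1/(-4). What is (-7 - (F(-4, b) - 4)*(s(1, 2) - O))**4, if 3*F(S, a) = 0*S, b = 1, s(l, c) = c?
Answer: 16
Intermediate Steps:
O = -1/4 ≈ -0.25000
F(S, a) = 0 (F(S, a) = (0*S)/3 = (1/3)*0 = 0)
(-7 - (F(-4, b) - 4)*(s(1, 2) - O))**4 = (-7 - (0 - 4)*(2 - 1*(-1/4)))**4 = (-7 - (-4)*(2 + 1/4))**4 = (-7 - (-4)*9/4)**4 = (-7 - 1*(-9))**4 = (-7 + 9)**4 = 2**4 = 16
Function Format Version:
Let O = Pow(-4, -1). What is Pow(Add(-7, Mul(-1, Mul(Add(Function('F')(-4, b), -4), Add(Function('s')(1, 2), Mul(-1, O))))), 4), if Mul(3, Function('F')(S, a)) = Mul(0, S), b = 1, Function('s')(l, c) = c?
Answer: 16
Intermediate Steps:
O = Rational(-1, 4) ≈ -0.25000
Function('F')(S, a) = 0 (Function('F')(S, a) = Mul(Rational(1, 3), Mul(0, S)) = Mul(Rational(1, 3), 0) = 0)
Pow(Add(-7, Mul(-1, Mul(Add(Function('F')(-4, b), -4), Add(Function('s')(1, 2), Mul(-1, O))))), 4) = Pow(Add(-7, Mul(-1, Mul(Add(0, -4), Add(2, Mul(-1, Rational(-1, 4)))))), 4) = Pow(Add(-7, Mul(-1, Mul(-4, Add(2, Rational(1, 4))))), 4) = Pow(Add(-7, Mul(-1, Mul(-4, Rational(9, 4)))), 4) = Pow(Add(-7, Mul(-1, -9)), 4) = Pow(Add(-7, 9), 4) = Pow(2, 4) = 16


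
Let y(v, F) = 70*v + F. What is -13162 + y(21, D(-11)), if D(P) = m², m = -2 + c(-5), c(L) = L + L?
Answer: -11548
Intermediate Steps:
c(L) = 2*L
m = -12 (m = -2 + 2*(-5) = -2 - 10 = -12)
D(P) = 144 (D(P) = (-12)² = 144)
y(v, F) = F + 70*v
-13162 + y(21, D(-11)) = -13162 + (144 + 70*21) = -13162 + (144 + 1470) = -13162 + 1614 = -11548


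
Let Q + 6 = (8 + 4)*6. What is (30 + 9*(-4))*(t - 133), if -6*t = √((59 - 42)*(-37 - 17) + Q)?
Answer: 798 + 2*I*√213 ≈ 798.0 + 29.189*I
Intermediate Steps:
Q = 66 (Q = -6 + (8 + 4)*6 = -6 + 12*6 = -6 + 72 = 66)
t = -I*√213/3 (t = -√((59 - 42)*(-37 - 17) + 66)/6 = -√(17*(-54) + 66)/6 = -√(-918 + 66)/6 = -I*√213/3 ≈ -4.8648*I)
(30 + 9*(-4))*(t - 133) = (30 + 9*(-4))*(-I*√213/3 - 133) = (30 - 36)*(-133 - I*√213/3) = -6*(-133 - I*√213/3) = 798 + 2*I*√213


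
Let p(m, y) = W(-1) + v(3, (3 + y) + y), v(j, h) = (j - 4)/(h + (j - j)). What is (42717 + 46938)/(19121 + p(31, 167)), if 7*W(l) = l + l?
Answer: 211496145/45105758 ≈ 4.6889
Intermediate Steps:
W(l) = 2*l/7 (W(l) = (l + l)/7 = (2*l)/7 = 2*l/7)
v(j, h) = (-4 + j)/h (v(j, h) = (-4 + j)/(h + 0) = (-4 + j)/h)
p(m, y) = -2/7 - 1/(3 + 2*y) (p(m, y) = (2/7)*(-1) + (-4 + 3)/((3 + y) + y) = -2/7 - 1/(3 + 2*y))
(42717 + 46938)/(19121 + p(31, 167)) = (42717 + 46938)/(19121 + (-13 - 4*167)/(7*(3 + 2*167))) = 89655/(19121 + (-13 - 668)/(7*(3 + 334))) = 89655/(19121 + (⅐)*(-681)/337) = 89655/(19121 + (⅐)*(1/337)*(-681)) = 89655/(19121 - 681/2359) = 89655/(45105758/2359) = 89655*(2359/45105758) = 211496145/45105758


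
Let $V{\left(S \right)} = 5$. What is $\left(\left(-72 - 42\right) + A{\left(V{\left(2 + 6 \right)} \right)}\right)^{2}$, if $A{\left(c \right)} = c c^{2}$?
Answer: $121$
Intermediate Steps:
$A{\left(c \right)} = c^{3}$
$\left(\left(-72 - 42\right) + A{\left(V{\left(2 + 6 \right)} \right)}\right)^{2} = \left(\left(-72 - 42\right) + 5^{3}\right)^{2} = \left(-114 + 125\right)^{2} = 11^{2} = 121$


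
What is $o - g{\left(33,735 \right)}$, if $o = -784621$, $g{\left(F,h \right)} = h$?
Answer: $-785356$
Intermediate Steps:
$o - g{\left(33,735 \right)} = -784621 - 735 = -785356$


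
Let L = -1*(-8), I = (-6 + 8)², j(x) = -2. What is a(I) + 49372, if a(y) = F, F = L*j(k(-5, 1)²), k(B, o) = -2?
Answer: 49356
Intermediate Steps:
I = 4 (I = 2² = 4)
L = 8
F = -16 (F = 8*(-2) = -16)
a(y) = -16
a(I) + 49372 = -16 + 49372 = 49356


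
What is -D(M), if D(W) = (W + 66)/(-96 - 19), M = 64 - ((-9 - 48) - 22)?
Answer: 209/115 ≈ 1.8174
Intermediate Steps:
M = 143 (M = 64 - (-57 - 22) = 64 - 1*(-79) = 64 + 79 = 143)
D(W) = -66/115 - W/115 (D(W) = (66 + W)/(-115) = (66 + W)*(-1/115) = -66/115 - W/115)
-D(M) = -(-66/115 - 1/115*143) = -(-66/115 - 143/115) = -1*(-209/115) = 209/115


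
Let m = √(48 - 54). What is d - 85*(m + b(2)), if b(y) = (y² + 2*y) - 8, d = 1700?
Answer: 1700 - 85*I*√6 ≈ 1700.0 - 208.21*I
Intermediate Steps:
m = I*√6 (m = √(-6) = I*√6 ≈ 2.4495*I)
b(y) = -8 + y² + 2*y
d - 85*(m + b(2)) = 1700 - 85*(I*√6 + (-8 + 2² + 2*2)) = 1700 - 85*(I*√6 + (-8 + 4 + 4)) = 1700 - 85*(I*√6 + 0) = 1700 - 85*I*√6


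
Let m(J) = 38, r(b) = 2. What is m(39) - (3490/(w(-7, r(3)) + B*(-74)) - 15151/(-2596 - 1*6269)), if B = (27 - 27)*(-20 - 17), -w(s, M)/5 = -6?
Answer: -709576/8865 ≈ -80.042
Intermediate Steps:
w(s, M) = 30 (w(s, M) = -5*(-6) = 30)
B = 0 (B = 0*(-37) = 0)
m(39) - (3490/(w(-7, r(3)) + B*(-74)) - 15151/(-2596 - 1*6269)) = 38 - (3490/(30 + 0*(-74)) - 15151/(-2596 - 1*6269)) = 38 - (3490/(30 + 0) - 15151/(-2596 - 6269)) = 38 - (3490/30 - 15151/(-8865)) = 38 - (3490*(1/30) - 15151*(-1/8865)) = 38 - (349/3 + 15151/8865) = 38 - 1*1046446/8865 = 38 - 1046446/8865 = -709576/8865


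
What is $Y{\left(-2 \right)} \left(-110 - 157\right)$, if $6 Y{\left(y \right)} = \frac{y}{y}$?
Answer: $- \frac{89}{2} \approx -44.5$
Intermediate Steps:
$Y{\left(y \right)} = \frac{1}{6}$ ($Y{\left(y \right)} = \frac{y \frac{1}{y}}{6} = \frac{1}{6} \cdot 1 = \frac{1}{6}$)
$Y{\left(-2 \right)} \left(-110 - 157\right) = \frac{-110 - 157}{6} = \frac{1}{6} \left(-267\right) = - \frac{89}{2}$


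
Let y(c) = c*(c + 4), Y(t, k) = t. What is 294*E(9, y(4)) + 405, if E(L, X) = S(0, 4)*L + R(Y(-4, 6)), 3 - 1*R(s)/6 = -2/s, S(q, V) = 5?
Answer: 18045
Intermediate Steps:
R(s) = 18 + 12/s (R(s) = 18 - (-12)/s = 18 + 12/s)
y(c) = c*(4 + c)
E(L, X) = 15 + 5*L (E(L, X) = 5*L + (18 + 12/(-4)) = 5*L + (18 + 12*(-¼)) = 5*L + (18 - 3) = 5*L + 15 = 15 + 5*L)
294*E(9, y(4)) + 405 = 294*(15 + 5*9) + 405 = 294*(15 + 45) + 405 = 294*60 + 405 = 17640 + 405 = 18045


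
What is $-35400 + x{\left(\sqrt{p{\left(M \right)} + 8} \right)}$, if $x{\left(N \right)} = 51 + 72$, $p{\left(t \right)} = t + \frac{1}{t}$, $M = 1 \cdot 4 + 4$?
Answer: $-35277$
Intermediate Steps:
$M = 8$ ($M = 4 + 4 = 8$)
$x{\left(N \right)} = 123$
$-35400 + x{\left(\sqrt{p{\left(M \right)} + 8} \right)} = -35400 + 123 = -35277$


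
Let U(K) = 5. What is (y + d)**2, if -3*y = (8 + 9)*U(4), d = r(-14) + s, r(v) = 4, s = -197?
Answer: 440896/9 ≈ 48988.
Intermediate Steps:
d = -193 (d = 4 - 197 = -193)
y = -85/3 (y = -(8 + 9)*5/3 = -17*5/3 = -1/3*85 = -85/3 ≈ -28.333)
(y + d)**2 = (-85/3 - 193)**2 = (-664/3)**2 = 440896/9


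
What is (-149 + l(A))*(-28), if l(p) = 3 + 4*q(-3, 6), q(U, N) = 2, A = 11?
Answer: 3864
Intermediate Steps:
l(p) = 11 (l(p) = 3 + 4*2 = 3 + 8 = 11)
(-149 + l(A))*(-28) = (-149 + 11)*(-28) = -138*(-28) = 3864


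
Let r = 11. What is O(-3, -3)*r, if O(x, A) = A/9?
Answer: -11/3 ≈ -3.6667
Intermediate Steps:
O(x, A) = A/9 (O(x, A) = A*(⅑) = A/9)
O(-3, -3)*r = ((⅑)*(-3))*11 = -⅓*11 = -11/3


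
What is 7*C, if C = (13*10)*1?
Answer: 910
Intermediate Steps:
C = 130 (C = 130*1 = 130)
7*C = 7*130 = 910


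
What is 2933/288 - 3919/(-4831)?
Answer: 15297995/1391328 ≈ 10.995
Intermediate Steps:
2933/288 - 3919/(-4831) = 2933*(1/288) - 3919*(-1/4831) = 2933/288 + 3919/4831 = 15297995/1391328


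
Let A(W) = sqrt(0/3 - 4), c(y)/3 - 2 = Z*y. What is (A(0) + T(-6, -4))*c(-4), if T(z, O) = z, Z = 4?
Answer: 252 - 84*I ≈ 252.0 - 84.0*I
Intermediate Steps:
c(y) = 6 + 12*y (c(y) = 6 + 3*(4*y) = 6 + 12*y)
A(W) = 2*I (A(W) = sqrt(0*(1/3) - 4) = sqrt(0 - 4) = sqrt(-4) = 2*I)
(A(0) + T(-6, -4))*c(-4) = (2*I - 6)*(6 + 12*(-4)) = (-6 + 2*I)*(6 - 48) = (-6 + 2*I)*(-42) = 252 - 84*I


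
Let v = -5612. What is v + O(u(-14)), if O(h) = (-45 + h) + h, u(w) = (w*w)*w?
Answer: -11145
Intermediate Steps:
u(w) = w³ (u(w) = w²*w = w³)
O(h) = -45 + 2*h
v + O(u(-14)) = -5612 + (-45 + 2*(-14)³) = -5612 + (-45 + 2*(-2744)) = -5612 + (-45 - 5488) = -5612 - 5533 = -11145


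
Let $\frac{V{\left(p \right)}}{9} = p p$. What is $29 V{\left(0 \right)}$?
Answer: $0$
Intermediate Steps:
$V{\left(p \right)} = 9 p^{2}$ ($V{\left(p \right)} = 9 p p = 9 p^{2}$)
$29 V{\left(0 \right)} = 29 \cdot 9 \cdot 0^{2} = 29 \cdot 9 \cdot 0 = 29 \cdot 0 = 0$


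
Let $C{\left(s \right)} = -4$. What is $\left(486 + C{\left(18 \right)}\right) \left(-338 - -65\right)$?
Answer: $-131586$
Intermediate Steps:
$\left(486 + C{\left(18 \right)}\right) \left(-338 - -65\right) = \left(486 - 4\right) \left(-338 - -65\right) = 482 \left(-338 + \left(-37 + 102\right)\right) = 482 \left(-338 + 65\right) = 482 \left(-273\right) = -131586$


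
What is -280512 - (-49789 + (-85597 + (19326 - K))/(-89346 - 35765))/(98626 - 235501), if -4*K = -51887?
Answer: -3842922466361869/13699654500 ≈ -2.8051e+5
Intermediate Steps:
K = 51887/4 (K = -¼*(-51887) = 51887/4 ≈ 12972.)
-280512 - (-49789 + (-85597 + (19326 - K))/(-89346 - 35765))/(98626 - 235501) = -280512 - (-49789 + (-85597 + (19326 - 1*51887/4))/(-89346 - 35765))/(98626 - 235501) = -280512 - (-49789 + (-85597 + (19326 - 51887/4))/(-125111))/(-136875) = -280512 - (-49789 + (-85597 + 25417/4)*(-1/125111))*(-1)/136875 = -280512 - (-49789 - 316971/4*(-1/125111))*(-1)/136875 = -280512 - (-49789 + 316971/500444)*(-1)/136875 = -280512 - (-24916289345)*(-1)/(500444*136875) = -280512 - 1*4983257869/13699654500 = -280512 - 4983257869/13699654500 = -3842922466361869/13699654500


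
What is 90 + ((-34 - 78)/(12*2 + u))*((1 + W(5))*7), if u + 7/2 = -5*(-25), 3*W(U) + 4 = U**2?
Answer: 13646/291 ≈ 46.893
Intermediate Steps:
W(U) = -4/3 + U**2/3
u = 243/2 (u = -7/2 - 5*(-25) = -7/2 + 125 = 243/2 ≈ 121.50)
90 + ((-34 - 78)/(12*2 + u))*((1 + W(5))*7) = 90 + ((-34 - 78)/(12*2 + 243/2))*((1 + (-4/3 + (1/3)*5**2))*7) = 90 + (-112/(24 + 243/2))*((1 + (-4/3 + (1/3)*25))*7) = 90 + (-112/291/2)*((1 + (-4/3 + 25/3))*7) = 90 + (-112*2/291)*((1 + 7)*7) = 90 - 1792*7/291 = 90 - 224/291*56 = 90 - 12544/291 = 13646/291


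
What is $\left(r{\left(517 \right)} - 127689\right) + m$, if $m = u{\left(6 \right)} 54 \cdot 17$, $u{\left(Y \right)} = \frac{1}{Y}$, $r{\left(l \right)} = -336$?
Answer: $-127872$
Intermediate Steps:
$m = 153$ ($m = \frac{1}{6} \cdot 54 \cdot 17 = 9 \cdot 17 = 153$)
$\left(r{\left(517 \right)} - 127689\right) + m = \left(-336 - 127689\right) + 153 = -128025 + 153 = -127872$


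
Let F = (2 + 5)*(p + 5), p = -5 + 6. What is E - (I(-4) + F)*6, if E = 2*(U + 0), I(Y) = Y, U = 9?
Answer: -210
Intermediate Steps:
p = 1
F = 42 (F = (2 + 5)*(1 + 5) = 7*6 = 42)
E = 18 (E = 2*(9 + 0) = 2*9 = 18)
E - (I(-4) + F)*6 = 18 - (-4 + 42)*6 = 18 - 38*6 = 18 - 1*228 = 18 - 228 = -210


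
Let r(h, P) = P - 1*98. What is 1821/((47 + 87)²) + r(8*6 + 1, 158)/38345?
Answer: 14180721/137704564 ≈ 0.10298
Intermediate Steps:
r(h, P) = -98 + P (r(h, P) = P - 98 = -98 + P)
1821/((47 + 87)²) + r(8*6 + 1, 158)/38345 = 1821/((47 + 87)²) + (-98 + 158)/38345 = 1821/(134²) + 60*(1/38345) = 1821/17956 + 12/7669 = 14180721/137704564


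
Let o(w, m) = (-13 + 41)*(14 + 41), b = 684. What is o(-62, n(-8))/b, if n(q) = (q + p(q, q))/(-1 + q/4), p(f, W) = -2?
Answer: 385/171 ≈ 2.2515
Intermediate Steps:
n(q) = (-2 + q)/(-1 + q/4) (n(q) = (q - 2)/(-1 + q/4) = (-2 + q)/(-1 + q*(1/4)) = (-2 + q)/(-1 + q/4))
o(w, m) = 1540 (o(w, m) = 28*55 = 1540)
o(-62, n(-8))/b = 1540/684 = 1540*(1/684) = 385/171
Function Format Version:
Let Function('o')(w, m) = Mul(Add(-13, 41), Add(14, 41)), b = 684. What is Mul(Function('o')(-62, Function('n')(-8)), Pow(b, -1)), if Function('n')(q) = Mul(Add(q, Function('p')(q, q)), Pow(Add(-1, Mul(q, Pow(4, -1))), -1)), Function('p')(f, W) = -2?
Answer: Rational(385, 171) ≈ 2.2515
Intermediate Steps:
Function('n')(q) = Mul(Pow(Add(-1, Mul(Rational(1, 4), q)), -1), Add(-2, q)) (Function('n')(q) = Mul(Add(q, -2), Pow(Add(-1, Mul(q, Pow(4, -1))), -1)) = Mul(Add(-2, q), Pow(Add(-1, Mul(q, Rational(1, 4))), -1)) = Mul(Add(-2, q), Pow(Add(-1, Mul(Rational(1, 4), q)), -1)) = Mul(Pow(Add(-1, Mul(Rational(1, 4), q)), -1), Add(-2, q)))
Function('o')(w, m) = 1540 (Function('o')(w, m) = Mul(28, 55) = 1540)
Mul(Function('o')(-62, Function('n')(-8)), Pow(b, -1)) = Mul(1540, Pow(684, -1)) = Mul(1540, Rational(1, 684)) = Rational(385, 171)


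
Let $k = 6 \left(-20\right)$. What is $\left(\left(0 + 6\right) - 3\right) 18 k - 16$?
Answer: $-6496$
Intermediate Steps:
$k = -120$
$\left(\left(0 + 6\right) - 3\right) 18 k - 16 = \left(\left(0 + 6\right) - 3\right) 18 \left(-120\right) - 16 = \left(6 - 3\right) 18 \left(-120\right) - 16 = 3 \cdot 18 \left(-120\right) - 16 = 54 \left(-120\right) - 16 = -6480 - 16 = -6496$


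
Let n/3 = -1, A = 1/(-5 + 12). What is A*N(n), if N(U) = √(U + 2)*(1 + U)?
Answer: -2*I/7 ≈ -0.28571*I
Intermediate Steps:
A = ⅐ (A = 1/7 = ⅐ ≈ 0.14286)
n = -3 (n = 3*(-1) = -3)
N(U) = √(2 + U)*(1 + U)
A*N(n) = (√(2 - 3)*(1 - 3))/7 = (√(-1)*(-2))/7 = (I*(-2))/7 = (-2*I)/7 = -2*I/7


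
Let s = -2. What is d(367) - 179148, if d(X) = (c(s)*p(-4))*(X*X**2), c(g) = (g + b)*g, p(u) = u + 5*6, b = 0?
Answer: 5140630604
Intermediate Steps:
p(u) = 30 + u (p(u) = u + 30 = 30 + u)
c(g) = g**2 (c(g) = (g + 0)*g = g*g = g**2)
d(X) = 104*X**3 (d(X) = ((-2)**2*(30 - 4))*(X*X**2) = (4*26)*X**3 = 104*X**3)
d(367) - 179148 = 104*367**3 - 179148 = 104*49430863 - 179148 = 5140809752 - 179148 = 5140630604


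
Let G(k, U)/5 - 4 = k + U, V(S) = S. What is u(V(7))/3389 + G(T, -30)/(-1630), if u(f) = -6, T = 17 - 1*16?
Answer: 82769/1104814 ≈ 0.074917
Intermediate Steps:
T = 1 (T = 17 - 16 = 1)
G(k, U) = 20 + 5*U + 5*k (G(k, U) = 20 + 5*(k + U) = 20 + 5*(U + k) = 20 + (5*U + 5*k) = 20 + 5*U + 5*k)
u(V(7))/3389 + G(T, -30)/(-1630) = -6/3389 + (20 + 5*(-30) + 5*1)/(-1630) = -6*1/3389 + (20 - 150 + 5)*(-1/1630) = -6/3389 - 125*(-1/1630) = -6/3389 + 25/326 = 82769/1104814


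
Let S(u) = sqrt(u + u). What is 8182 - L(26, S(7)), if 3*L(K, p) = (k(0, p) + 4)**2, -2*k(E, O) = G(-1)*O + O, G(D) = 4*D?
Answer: 48997/6 - 4*sqrt(14) ≈ 8151.2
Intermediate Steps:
S(u) = sqrt(2)*sqrt(u) (S(u) = sqrt(2*u) = sqrt(2)*sqrt(u))
k(E, O) = 3*O/2 (k(E, O) = -((4*(-1))*O + O)/2 = -(-4*O + O)/2 = -(-3)*O/2 = 3*O/2)
L(K, p) = (4 + 3*p/2)**2/3 (L(K, p) = (3*p/2 + 4)**2/3 = (4 + 3*p/2)**2/3)
8182 - L(26, S(7)) = 8182 - (8 + 3*(sqrt(2)*sqrt(7)))**2/12 = 8182 - (8 + 3*sqrt(14))**2/12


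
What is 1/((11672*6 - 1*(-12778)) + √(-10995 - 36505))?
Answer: 8281/685754360 - I*√19/137150872 ≈ 1.2076e-5 - 3.1782e-8*I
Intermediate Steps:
1/((11672*6 - 1*(-12778)) + √(-10995 - 36505)) = 1/((70032 + 12778) + √(-47500)) = 1/(82810 + 50*I*√19)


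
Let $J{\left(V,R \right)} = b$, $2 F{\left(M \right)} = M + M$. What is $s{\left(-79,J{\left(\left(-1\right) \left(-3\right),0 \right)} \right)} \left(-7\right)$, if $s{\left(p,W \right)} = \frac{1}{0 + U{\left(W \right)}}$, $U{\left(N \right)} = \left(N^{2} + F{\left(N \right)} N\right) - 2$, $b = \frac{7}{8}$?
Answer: $\frac{224}{15} \approx 14.933$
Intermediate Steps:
$b = \frac{7}{8}$ ($b = 7 \cdot \frac{1}{8} = \frac{7}{8} \approx 0.875$)
$F{\left(M \right)} = M$ ($F{\left(M \right)} = \frac{M + M}{2} = \frac{2 M}{2} = M$)
$J{\left(V,R \right)} = \frac{7}{8}$
$U{\left(N \right)} = -2 + 2 N^{2}$ ($U{\left(N \right)} = \left(N^{2} + N N\right) - 2 = \left(N^{2} + N^{2}\right) - 2 = 2 N^{2} - 2 = -2 + 2 N^{2}$)
$s{\left(p,W \right)} = \frac{1}{-2 + 2 W^{2}}$ ($s{\left(p,W \right)} = \frac{1}{0 + \left(-2 + 2 W^{2}\right)} = \frac{1}{-2 + 2 W^{2}}$)
$s{\left(-79,J{\left(\left(-1\right) \left(-3\right),0 \right)} \right)} \left(-7\right) = \frac{1}{2 \left(-1 + \left(\frac{7}{8}\right)^{2}\right)} \left(-7\right) = \frac{1}{2 \left(-1 + \frac{49}{64}\right)} \left(-7\right) = \frac{1}{2 \left(- \frac{15}{64}\right)} \left(-7\right) = \frac{1}{2} \left(- \frac{64}{15}\right) \left(-7\right) = \left(- \frac{32}{15}\right) \left(-7\right) = \frac{224}{15}$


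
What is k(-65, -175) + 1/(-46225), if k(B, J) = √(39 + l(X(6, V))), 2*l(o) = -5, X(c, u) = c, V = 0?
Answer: -1/46225 + √146/2 ≈ 6.0415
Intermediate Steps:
l(o) = -5/2 (l(o) = (½)*(-5) = -5/2)
k(B, J) = √146/2 (k(B, J) = √(39 - 5/2) = √(73/2) = √146/2)
k(-65, -175) + 1/(-46225) = √146/2 + 1/(-46225) = √146/2 - 1/46225 = -1/46225 + √146/2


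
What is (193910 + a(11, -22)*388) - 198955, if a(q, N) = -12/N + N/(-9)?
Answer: -384607/99 ≈ -3884.9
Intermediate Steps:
a(q, N) = -12/N - N/9 (a(q, N) = -12/N + N*(-⅑) = -12/N - N/9)
(193910 + a(11, -22)*388) - 198955 = (193910 + (-12/(-22) - ⅑*(-22))*388) - 198955 = (193910 + (-12*(-1/22) + 22/9)*388) - 198955 = (193910 + (6/11 + 22/9)*388) - 198955 = (193910 + (296/99)*388) - 198955 = (193910 + 114848/99) - 198955 = 19311938/99 - 198955 = -384607/99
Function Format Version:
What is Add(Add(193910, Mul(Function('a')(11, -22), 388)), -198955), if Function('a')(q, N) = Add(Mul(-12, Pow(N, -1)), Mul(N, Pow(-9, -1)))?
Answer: Rational(-384607, 99) ≈ -3884.9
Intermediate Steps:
Function('a')(q, N) = Add(Mul(-12, Pow(N, -1)), Mul(Rational(-1, 9), N)) (Function('a')(q, N) = Add(Mul(-12, Pow(N, -1)), Mul(N, Rational(-1, 9))) = Add(Mul(-12, Pow(N, -1)), Mul(Rational(-1, 9), N)))
Add(Add(193910, Mul(Function('a')(11, -22), 388)), -198955) = Add(Add(193910, Mul(Add(Mul(-12, Pow(-22, -1)), Mul(Rational(-1, 9), -22)), 388)), -198955) = Add(Add(193910, Mul(Add(Mul(-12, Rational(-1, 22)), Rational(22, 9)), 388)), -198955) = Add(Add(193910, Mul(Add(Rational(6, 11), Rational(22, 9)), 388)), -198955) = Add(Add(193910, Mul(Rational(296, 99), 388)), -198955) = Add(Add(193910, Rational(114848, 99)), -198955) = Add(Rational(19311938, 99), -198955) = Rational(-384607, 99)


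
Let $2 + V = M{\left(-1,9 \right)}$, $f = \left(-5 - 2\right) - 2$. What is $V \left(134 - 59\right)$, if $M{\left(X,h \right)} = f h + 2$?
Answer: $-6075$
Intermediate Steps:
$f = -9$ ($f = -7 - 2 = -9$)
$M{\left(X,h \right)} = 2 - 9 h$ ($M{\left(X,h \right)} = - 9 h + 2 = 2 - 9 h$)
$V = -81$ ($V = -2 + \left(2 - 81\right) = -2 - 79 = -81$)
$V \left(134 - 59\right) = - 81 \left(134 - 59\right) = \left(-81\right) 75 = -6075$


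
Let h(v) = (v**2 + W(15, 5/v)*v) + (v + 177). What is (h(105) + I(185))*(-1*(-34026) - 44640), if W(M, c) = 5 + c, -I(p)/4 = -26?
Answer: -126741774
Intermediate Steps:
I(p) = 104 (I(p) = -4*(-26) = 104)
h(v) = 177 + v + v**2 + v*(5 + 5/v) (h(v) = (v**2 + (5 + 5/v)*v) + (v + 177) = (v**2 + v*(5 + 5/v)) + (177 + v) = 177 + v + v**2 + v*(5 + 5/v))
(h(105) + I(185))*(-1*(-34026) - 44640) = ((182 + 105**2 + 6*105) + 104)*(-1*(-34026) - 44640) = ((182 + 11025 + 630) + 104)*(34026 - 44640) = (11837 + 104)*(-10614) = 11941*(-10614) = -126741774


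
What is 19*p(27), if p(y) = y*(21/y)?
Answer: 399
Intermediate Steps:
p(y) = 21
19*p(27) = 19*21 = 399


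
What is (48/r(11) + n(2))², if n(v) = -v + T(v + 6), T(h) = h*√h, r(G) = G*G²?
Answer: 913872228/1771561 - 83648*√2/1331 ≈ 426.98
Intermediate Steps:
r(G) = G³
T(h) = h^(3/2)
n(v) = (6 + v)^(3/2) - v (n(v) = -v + (v + 6)^(3/2) = -v + (6 + v)^(3/2) = (6 + v)^(3/2) - v)
(48/r(11) + n(2))² = (48/(11³) + ((6 + 2)^(3/2) - 1*2))² = (48/1331 + (8^(3/2) - 2))² = (48*(1/1331) + (16*√2 - 2))² = (48/1331 + (-2 + 16*√2))² = (-2614/1331 + 16*√2)²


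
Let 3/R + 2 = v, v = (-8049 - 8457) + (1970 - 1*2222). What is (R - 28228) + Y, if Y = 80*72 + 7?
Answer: -376446363/16760 ≈ -22461.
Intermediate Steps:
Y = 5767 (Y = 5760 + 7 = 5767)
v = -16758 (v = -16506 + (1970 - 2222) = -16506 - 252 = -16758)
R = -3/16760 (R = 3/(-2 - 16758) = 3/(-16760) = 3*(-1/16760) = -3/16760 ≈ -0.00017900)
(R - 28228) + Y = (-3/16760 - 28228) + 5767 = -473101283/16760 + 5767 = -376446363/16760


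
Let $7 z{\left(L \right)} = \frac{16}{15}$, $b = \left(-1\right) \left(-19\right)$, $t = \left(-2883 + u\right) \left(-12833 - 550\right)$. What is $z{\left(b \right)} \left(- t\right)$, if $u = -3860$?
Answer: $- \frac{481288368}{35} \approx -1.3751 \cdot 10^{7}$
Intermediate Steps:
$t = 90241569$ ($t = \left(-2883 - 3860\right) \left(-12833 - 550\right) = \left(-6743\right) \left(-13383\right) = 90241569$)
$b = 19$
$z{\left(L \right)} = \frac{16}{105}$ ($z{\left(L \right)} = \frac{16 \cdot \frac{1}{15}}{7} = \frac{1}{7} \cdot \frac{16}{15} = \frac{16}{105}$)
$z{\left(b \right)} \left(- t\right) = \frac{16 \left(\left(-1\right) 90241569\right)}{105} = \frac{16}{105} \left(-90241569\right) = - \frac{481288368}{35}$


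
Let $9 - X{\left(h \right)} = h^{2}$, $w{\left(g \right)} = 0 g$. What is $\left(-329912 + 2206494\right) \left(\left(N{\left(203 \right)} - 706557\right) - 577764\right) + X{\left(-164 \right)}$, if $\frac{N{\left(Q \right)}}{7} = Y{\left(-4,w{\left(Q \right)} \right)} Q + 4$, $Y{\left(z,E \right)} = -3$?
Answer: $-2418081022479$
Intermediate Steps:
$w{\left(g \right)} = 0$
$N{\left(Q \right)} = 28 - 21 Q$ ($N{\left(Q \right)} = 7 \left(- 3 Q + 4\right) = 7 \left(4 - 3 Q\right) = 28 - 21 Q$)
$X{\left(h \right)} = 9 - h^{2}$
$\left(-329912 + 2206494\right) \left(\left(N{\left(203 \right)} - 706557\right) - 577764\right) + X{\left(-164 \right)} = \left(-329912 + 2206494\right) \left(\left(\left(28 - 4263\right) - 706557\right) - 577764\right) + \left(9 - \left(-164\right)^{2}\right) = 1876582 \left(\left(\left(28 - 4263\right) - 706557\right) - 577764\right) + \left(9 - 26896\right) = 1876582 \left(\left(-4235 - 706557\right) - 577764\right) + \left(9 - 26896\right) = 1876582 \left(-710792 - 577764\right) - 26887 = 1876582 \left(-1288556\right) - 26887 = -2418080995592 - 26887 = -2418081022479$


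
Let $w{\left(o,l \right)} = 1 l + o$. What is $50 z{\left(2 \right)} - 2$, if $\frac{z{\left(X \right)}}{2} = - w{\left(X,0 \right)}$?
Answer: $-202$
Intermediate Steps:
$w{\left(o,l \right)} = l + o$
$z{\left(X \right)} = - 2 X$ ($z{\left(X \right)} = 2 \left(- (0 + X)\right) = 2 \left(- X\right) = - 2 X$)
$50 z{\left(2 \right)} - 2 = 50 \left(\left(-2\right) 2\right) - 2 = 50 \left(-4\right) - 2 = -200 - 2 = -202$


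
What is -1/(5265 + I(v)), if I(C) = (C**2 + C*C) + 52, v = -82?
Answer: -1/18765 ≈ -5.3291e-5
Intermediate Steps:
I(C) = 52 + 2*C**2 (I(C) = (C**2 + C**2) + 52 = 2*C**2 + 52 = 52 + 2*C**2)
-1/(5265 + I(v)) = -1/(5265 + (52 + 2*(-82)**2)) = -1/(5265 + (52 + 2*6724)) = -1/(5265 + (52 + 13448)) = -1/(5265 + 13500) = -1/18765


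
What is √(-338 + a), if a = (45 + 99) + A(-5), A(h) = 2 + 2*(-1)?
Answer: I*√194 ≈ 13.928*I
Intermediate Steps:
A(h) = 0 (A(h) = 2 - 2 = 0)
a = 144 (a = (45 + 99) + 0 = 144 + 0 = 144)
√(-338 + a) = √(-338 + 144) = √(-194) = I*√194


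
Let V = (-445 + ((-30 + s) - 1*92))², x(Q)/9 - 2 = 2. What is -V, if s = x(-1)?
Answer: -281961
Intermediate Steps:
x(Q) = 36 (x(Q) = 18 + 9*2 = 18 + 18 = 36)
s = 36
V = 281961 (V = (-445 + ((-30 + 36) - 1*92))² = (-445 + (6 - 92))² = (-445 - 86)² = (-531)² = 281961)
-V = -1*281961 = -281961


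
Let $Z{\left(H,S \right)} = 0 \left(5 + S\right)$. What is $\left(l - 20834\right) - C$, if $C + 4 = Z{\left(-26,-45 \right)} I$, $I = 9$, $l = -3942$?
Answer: $-24772$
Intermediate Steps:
$Z{\left(H,S \right)} = 0$
$C = -4$ ($C = -4 + 0 \cdot 9 = -4 + 0 = -4$)
$\left(l - 20834\right) - C = \left(-3942 - 20834\right) - -4 = \left(-3942 - 20834\right) + 4 = -24776 + 4 = -24772$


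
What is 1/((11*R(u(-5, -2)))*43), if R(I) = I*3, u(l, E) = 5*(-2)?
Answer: -1/14190 ≈ -7.0472e-5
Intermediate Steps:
u(l, E) = -10
R(I) = 3*I
1/((11*R(u(-5, -2)))*43) = 1/((11*(3*(-10)))*43) = 1/((11*(-30))*43) = 1/(-330*43) = 1/(-14190) = -1/14190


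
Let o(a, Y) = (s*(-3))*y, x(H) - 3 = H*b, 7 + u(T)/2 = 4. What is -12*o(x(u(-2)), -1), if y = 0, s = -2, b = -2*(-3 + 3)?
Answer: 0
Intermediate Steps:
u(T) = -6 (u(T) = -14 + 2*4 = -14 + 8 = -6)
b = 0 (b = -2*0 = 0)
x(H) = 3 (x(H) = 3 + H*0 = 3 + 0 = 3)
o(a, Y) = 0 (o(a, Y) = -2*(-3)*0 = 6*0 = 0)
-12*o(x(u(-2)), -1) = -12*0 = 0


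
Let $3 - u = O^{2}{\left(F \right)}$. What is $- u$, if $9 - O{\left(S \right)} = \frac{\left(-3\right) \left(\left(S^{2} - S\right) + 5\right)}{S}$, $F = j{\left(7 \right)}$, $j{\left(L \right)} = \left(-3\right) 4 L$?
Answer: $\frac{47511097}{784} \approx 60601.0$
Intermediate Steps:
$j{\left(L \right)} = - 12 L$
$F = -84$ ($F = \left(-12\right) 7 = -84$)
$O{\left(S \right)} = 9 - \frac{-15 - 3 S^{2} + 3 S}{S}$ ($O{\left(S \right)} = 9 - \frac{\left(-3\right) \left(\left(S^{2} - S\right) + 5\right)}{S} = 9 - \frac{\left(-3\right) \left(5 + S^{2} - S\right)}{S} = 9 - \frac{-15 - 3 S^{2} + 3 S}{S}$)
$u = - \frac{47511097}{784}$ ($u = 3 - \left(6 + 3 \left(-84\right) + \frac{15}{-84}\right)^{2} = 3 - \left(6 - 252 + 15 \left(- \frac{1}{84}\right)\right)^{2} = 3 - \left(6 - 252 - \frac{5}{28}\right)^{2} = 3 - \left(- \frac{6893}{28}\right)^{2} = 3 - \frac{47513449}{784} = - \frac{47511097}{784} \approx -60601.0$)
$- u = \left(-1\right) \left(- \frac{47511097}{784}\right) = \frac{47511097}{784}$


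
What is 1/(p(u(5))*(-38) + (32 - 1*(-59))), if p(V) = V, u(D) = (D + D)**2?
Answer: -1/3709 ≈ -0.00026961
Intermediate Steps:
u(D) = 4*D**2 (u(D) = (2*D)**2 = 4*D**2)
1/(p(u(5))*(-38) + (32 - 1*(-59))) = 1/((4*5**2)*(-38) + (32 - 1*(-59))) = 1/((4*25)*(-38) + (32 + 59)) = 1/(100*(-38) + 91) = 1/(-3800 + 91) = 1/(-3709) = -1/3709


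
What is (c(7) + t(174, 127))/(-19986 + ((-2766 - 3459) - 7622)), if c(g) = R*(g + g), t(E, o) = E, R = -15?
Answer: 36/33833 ≈ 0.0010640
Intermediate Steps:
c(g) = -30*g (c(g) = -15*(g + g) = -30*g)
(c(7) + t(174, 127))/(-19986 + ((-2766 - 3459) - 7622)) = (-30*7 + 174)/(-19986 + ((-2766 - 3459) - 7622)) = (-210 + 174)/(-19986 + (-6225 - 7622)) = -36/(-19986 - 13847) = -36/(-33833) = -36*(-1/33833) = 36/33833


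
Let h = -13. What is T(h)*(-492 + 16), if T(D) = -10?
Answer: 4760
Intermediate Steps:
T(h)*(-492 + 16) = -10*(-492 + 16) = -10*(-476) = 4760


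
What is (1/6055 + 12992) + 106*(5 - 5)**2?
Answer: 78666561/6055 ≈ 12992.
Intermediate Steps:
(1/6055 + 12992) + 106*(5 - 5)**2 = (1/6055 + 12992) + 106*0**2 = 78666561/6055 + 106*0 = 78666561/6055 + 0 = 78666561/6055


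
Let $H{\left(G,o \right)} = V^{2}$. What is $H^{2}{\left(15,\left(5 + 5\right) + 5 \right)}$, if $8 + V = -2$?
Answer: $10000$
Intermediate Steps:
$V = -10$ ($V = -8 - 2 = -10$)
$H{\left(G,o \right)} = 100$ ($H{\left(G,o \right)} = \left(-10\right)^{2} = 100$)
$H^{2}{\left(15,\left(5 + 5\right) + 5 \right)} = 100^{2} = 10000$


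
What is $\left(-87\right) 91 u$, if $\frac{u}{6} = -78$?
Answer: $3705156$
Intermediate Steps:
$u = -468$ ($u = 6 \left(-78\right) = -468$)
$\left(-87\right) 91 u = \left(-87\right) 91 \left(-468\right) = \left(-7917\right) \left(-468\right) = 3705156$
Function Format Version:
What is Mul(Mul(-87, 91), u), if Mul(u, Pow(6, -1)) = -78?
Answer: 3705156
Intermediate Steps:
u = -468 (u = Mul(6, -78) = -468)
Mul(Mul(-87, 91), u) = Mul(Mul(-87, 91), -468) = Mul(-7917, -468) = 3705156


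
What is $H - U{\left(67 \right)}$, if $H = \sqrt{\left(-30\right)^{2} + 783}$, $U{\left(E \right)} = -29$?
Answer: $29 + 3 \sqrt{187} \approx 70.024$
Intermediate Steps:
$H = 3 \sqrt{187}$ ($H = \sqrt{900 + 783} = \sqrt{1683} = 3 \sqrt{187} \approx 41.024$)
$H - U{\left(67 \right)} = 3 \sqrt{187} - -29 = 3 \sqrt{187} + 29 = 29 + 3 \sqrt{187}$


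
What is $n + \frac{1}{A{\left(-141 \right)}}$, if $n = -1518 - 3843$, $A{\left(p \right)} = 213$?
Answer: $- \frac{1141892}{213} \approx -5361.0$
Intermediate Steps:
$n = -5361$ ($n = -1518 - 3843 = -5361$)
$n + \frac{1}{A{\left(-141 \right)}} = -5361 + \frac{1}{213} = - \frac{1141892}{213}$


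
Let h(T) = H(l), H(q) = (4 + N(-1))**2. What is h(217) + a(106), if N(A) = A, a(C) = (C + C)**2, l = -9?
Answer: 44953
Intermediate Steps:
a(C) = 4*C**2 (a(C) = (2*C)**2 = 4*C**2)
H(q) = 9 (H(q) = (4 - 1)**2 = 3**2 = 9)
h(T) = 9
h(217) + a(106) = 9 + 4*106**2 = 9 + 4*11236 = 9 + 44944 = 44953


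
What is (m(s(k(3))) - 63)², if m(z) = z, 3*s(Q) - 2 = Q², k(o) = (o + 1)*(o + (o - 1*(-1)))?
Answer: 39601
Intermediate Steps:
k(o) = (1 + o)*(1 + 2*o) (k(o) = (1 + o)*(o + (o + 1)) = (1 + o)*(o + (1 + o)) = (1 + o)*(1 + 2*o))
s(Q) = ⅔ + Q²/3
(m(s(k(3))) - 63)² = ((⅔ + (1 + 2*3² + 3*3)²/3) - 63)² = ((⅔ + (1 + 2*9 + 9)²/3) - 63)² = ((⅔ + (1 + 18 + 9)²/3) - 63)² = ((⅔ + (⅓)*28²) - 63)² = ((⅔ + (⅓)*784) - 63)² = ((⅔ + 784/3) - 63)² = (262 - 63)² = 199² = 39601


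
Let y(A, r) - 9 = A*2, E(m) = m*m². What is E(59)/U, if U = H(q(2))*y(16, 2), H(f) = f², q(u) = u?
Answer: 205379/164 ≈ 1252.3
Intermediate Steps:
E(m) = m³
y(A, r) = 9 + 2*A (y(A, r) = 9 + A*2 = 9 + 2*A)
U = 164 (U = 2²*(9 + 2*16) = 4*(9 + 32) = 4*41 = 164)
E(59)/U = 59³/164 = 205379*(1/164) = 205379/164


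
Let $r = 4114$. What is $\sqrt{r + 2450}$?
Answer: $2 \sqrt{1641} \approx 81.019$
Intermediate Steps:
$\sqrt{r + 2450} = \sqrt{4114 + 2450} = \sqrt{6564} = 2 \sqrt{1641}$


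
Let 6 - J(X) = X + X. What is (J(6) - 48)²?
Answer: 2916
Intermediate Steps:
J(X) = 6 - 2*X (J(X) = 6 - (X + X) = 6 - 2*X)
(J(6) - 48)² = ((6 - 2*6) - 48)² = ((6 - 12) - 48)² = (-6 - 48)² = (-54)² = 2916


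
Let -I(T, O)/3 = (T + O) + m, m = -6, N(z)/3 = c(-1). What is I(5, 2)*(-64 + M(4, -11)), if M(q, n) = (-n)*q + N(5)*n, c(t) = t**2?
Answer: 159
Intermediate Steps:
N(z) = 3 (N(z) = 3*(-1)**2 = 3*1 = 3)
M(q, n) = 3*n - n*q (M(q, n) = (-n)*q + 3*n = -n*q + 3*n = 3*n - n*q)
I(T, O) = 18 - 3*O - 3*T (I(T, O) = -3*((T + O) - 6) = -3*((O + T) - 6) = -3*(-6 + O + T) = 18 - 3*O - 3*T)
I(5, 2)*(-64 + M(4, -11)) = (18 - 3*2 - 3*5)*(-64 - 11*(3 - 1*4)) = (18 - 6 - 15)*(-64 - 11*(3 - 4)) = -3*(-64 - 11*(-1)) = -3*(-64 + 11) = -3*(-53) = 159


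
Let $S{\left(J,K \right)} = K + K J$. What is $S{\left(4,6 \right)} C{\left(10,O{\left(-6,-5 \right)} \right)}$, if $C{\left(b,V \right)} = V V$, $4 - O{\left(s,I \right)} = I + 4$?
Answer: $750$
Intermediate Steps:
$S{\left(J,K \right)} = K + J K$
$O{\left(s,I \right)} = - I$ ($O{\left(s,I \right)} = 4 - \left(I + 4\right) = 4 - \left(4 + I\right) = - I$)
$C{\left(b,V \right)} = V^{2}$
$S{\left(4,6 \right)} C{\left(10,O{\left(-6,-5 \right)} \right)} = 6 \left(1 + 4\right) \left(\left(-1\right) \left(-5\right)\right)^{2} = 6 \cdot 5 \cdot 5^{2} = 30 \cdot 25 = 750$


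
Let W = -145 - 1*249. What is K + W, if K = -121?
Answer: -515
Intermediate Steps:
W = -394 (W = -145 - 249 = -394)
K + W = -121 - 394 = -515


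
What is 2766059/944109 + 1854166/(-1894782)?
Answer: 581757332674/298146789873 ≈ 1.9512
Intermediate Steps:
2766059/944109 + 1854166/(-1894782) = 2766059*(1/944109) + 1854166*(-1/1894782) = 2766059/944109 - 927083/947391 = 581757332674/298146789873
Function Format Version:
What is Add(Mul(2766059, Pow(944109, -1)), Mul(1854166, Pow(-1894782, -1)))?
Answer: Rational(581757332674, 298146789873) ≈ 1.9512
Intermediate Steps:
Add(Mul(2766059, Pow(944109, -1)), Mul(1854166, Pow(-1894782, -1))) = Add(Mul(2766059, Rational(1, 944109)), Mul(1854166, Rational(-1, 1894782))) = Add(Rational(2766059, 944109), Rational(-927083, 947391)) = Rational(581757332674, 298146789873)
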